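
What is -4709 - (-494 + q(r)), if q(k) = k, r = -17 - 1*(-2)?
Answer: -4200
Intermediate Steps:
r = -15 (r = -17 + 2 = -15)
-4709 - (-494 + q(r)) = -4709 - (-494 - 15) = -4709 - 1*(-509) = -4709 + 509 = -4200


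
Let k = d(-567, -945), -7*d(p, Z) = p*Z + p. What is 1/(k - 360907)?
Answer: -1/437371 ≈ -2.2864e-6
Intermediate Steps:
d(p, Z) = -p/7 - Z*p/7 (d(p, Z) = -(p*Z + p)/7 = -(Z*p + p)/7 = -(p + Z*p)/7 = -p/7 - Z*p/7)
k = -76464 (k = -1/7*(-567)*(1 - 945) = -1/7*(-567)*(-944) = -76464)
1/(k - 360907) = 1/(-76464 - 360907) = 1/(-437371) = -1/437371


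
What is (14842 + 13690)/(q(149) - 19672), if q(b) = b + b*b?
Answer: 14266/1339 ≈ 10.654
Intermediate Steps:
q(b) = b + b**2
(14842 + 13690)/(q(149) - 19672) = (14842 + 13690)/(149*(1 + 149) - 19672) = 28532/(149*150 - 19672) = 28532/(22350 - 19672) = 28532/2678 = 28532*(1/2678) = 14266/1339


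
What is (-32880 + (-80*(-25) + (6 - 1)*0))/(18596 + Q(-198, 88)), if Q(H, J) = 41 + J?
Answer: -6176/3745 ≈ -1.6491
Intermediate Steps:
(-32880 + (-80*(-25) + (6 - 1)*0))/(18596 + Q(-198, 88)) = (-32880 + (-80*(-25) + (6 - 1)*0))/(18596 + (41 + 88)) = (-32880 + (2000 + 5*0))/(18596 + 129) = (-32880 + (2000 + 0))/18725 = (-32880 + 2000)*(1/18725) = -30880*1/18725 = -6176/3745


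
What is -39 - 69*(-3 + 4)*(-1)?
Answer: 30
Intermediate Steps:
-39 - 69*(-3 + 4)*(-1) = -39 - 69*(-1) = -39 + 69 = 30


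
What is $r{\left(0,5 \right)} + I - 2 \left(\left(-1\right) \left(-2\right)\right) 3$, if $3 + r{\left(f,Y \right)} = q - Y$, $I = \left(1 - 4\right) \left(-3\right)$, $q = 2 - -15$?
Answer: $-99$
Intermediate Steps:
$q = 17$ ($q = 2 + 15 = 17$)
$I = 9$ ($I = \left(-3\right) \left(-3\right) = 9$)
$r{\left(f,Y \right)} = 14 - Y$ ($r{\left(f,Y \right)} = -3 - \left(-17 + Y\right) = 14 - Y$)
$r{\left(0,5 \right)} + I - 2 \left(\left(-1\right) \left(-2\right)\right) 3 = \left(14 - 5\right) + 9 - 2 \left(\left(-1\right) \left(-2\right)\right) 3 = \left(14 - 5\right) + 9 \left(-2\right) 2 \cdot 3 = 9 + 9 \left(\left(-4\right) 3\right) = 9 + 9 \left(-12\right) = 9 - 108 = -99$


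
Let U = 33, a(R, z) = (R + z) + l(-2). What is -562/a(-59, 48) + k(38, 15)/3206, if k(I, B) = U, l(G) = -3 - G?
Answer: 225271/4809 ≈ 46.844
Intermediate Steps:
a(R, z) = -1 + R + z (a(R, z) = (R + z) + (-3 - 1*(-2)) = (R + z) + (-3 + 2) = (R + z) - 1 = -1 + R + z)
k(I, B) = 33
-562/a(-59, 48) + k(38, 15)/3206 = -562/(-1 - 59 + 48) + 33/3206 = -562/(-12) + 33*(1/3206) = -562*(-1/12) + 33/3206 = 281/6 + 33/3206 = 225271/4809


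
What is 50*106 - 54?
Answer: 5246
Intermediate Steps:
50*106 - 54 = 5300 - 54 = 5246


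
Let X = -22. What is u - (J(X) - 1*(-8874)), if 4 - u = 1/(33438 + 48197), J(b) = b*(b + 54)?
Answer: -666631411/81635 ≈ -8166.0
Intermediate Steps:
J(b) = b*(54 + b)
u = 326539/81635 (u = 4 - 1/(33438 + 48197) = 4 - 1/81635 = 326539/81635 ≈ 4.0000)
u - (J(X) - 1*(-8874)) = 326539/81635 - (-22*(54 - 22) - 1*(-8874)) = 326539/81635 - (-22*32 + 8874) = 326539/81635 - (-704 + 8874) = 326539/81635 - 1*8170 = 326539/81635 - 8170 = -666631411/81635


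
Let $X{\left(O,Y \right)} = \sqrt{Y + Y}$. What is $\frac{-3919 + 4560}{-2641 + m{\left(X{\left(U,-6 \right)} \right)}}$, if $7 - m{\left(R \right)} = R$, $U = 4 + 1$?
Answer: $- \frac{281399}{1156328} + \frac{641 i \sqrt{3}}{3468984} \approx -0.24336 + 0.00032005 i$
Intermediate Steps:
$U = 5$
$X{\left(O,Y \right)} = \sqrt{2} \sqrt{Y}$ ($X{\left(O,Y \right)} = \sqrt{2 Y} = \sqrt{2} \sqrt{Y}$)
$m{\left(R \right)} = 7 - R$
$\frac{-3919 + 4560}{-2641 + m{\left(X{\left(U,-6 \right)} \right)}} = \frac{-3919 + 4560}{-2641 + \left(7 - \sqrt{2} \sqrt{-6}\right)} = \frac{641}{-2641 + \left(7 - \sqrt{2} i \sqrt{6}\right)} = \frac{641}{-2641 + \left(7 - 2 i \sqrt{3}\right)} = \frac{641}{-2634 - 2 i \sqrt{3}}$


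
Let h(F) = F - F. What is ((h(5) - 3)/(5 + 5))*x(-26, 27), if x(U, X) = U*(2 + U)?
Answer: -936/5 ≈ -187.20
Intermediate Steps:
h(F) = 0
((h(5) - 3)/(5 + 5))*x(-26, 27) = ((0 - 3)/(5 + 5))*(-26*(2 - 26)) = (-3/10)*(-26*(-24)) = -3*1/10*624 = -3/10*624 = -936/5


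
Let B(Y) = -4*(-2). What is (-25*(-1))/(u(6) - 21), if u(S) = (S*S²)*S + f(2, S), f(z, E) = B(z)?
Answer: 25/1283 ≈ 0.019486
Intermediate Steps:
B(Y) = 8
f(z, E) = 8
u(S) = 8 + S⁴ (u(S) = (S*S²)*S + 8 = S³*S + 8 = S⁴ + 8 = 8 + S⁴)
(-25*(-1))/(u(6) - 21) = (-25*(-1))/((8 + 6⁴) - 21) = 25/((8 + 1296) - 21) = 25/(1304 - 21) = 25/1283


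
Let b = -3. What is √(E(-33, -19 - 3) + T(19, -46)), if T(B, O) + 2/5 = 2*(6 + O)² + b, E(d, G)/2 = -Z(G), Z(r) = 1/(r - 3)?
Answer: √79917/5 ≈ 56.539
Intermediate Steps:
Z(r) = 1/(-3 + r)
E(d, G) = -2/(-3 + G) (E(d, G) = 2*(-1/(-3 + G)) = -2/(-3 + G))
T(B, O) = -17/5 + 2*(6 + O)² (T(B, O) = -⅖ + (2*(6 + O)² - 3) = -⅖ + (-3 + 2*(6 + O)²) = -17/5 + 2*(6 + O)²)
√(E(-33, -19 - 3) + T(19, -46)) = √(-2/(-3 + (-19 - 3)) + (-17/5 + 2*(6 - 46)²)) = √(-2/(-3 - 22) + (-17/5 + 2*(-40)²)) = √(-2/(-25) + (-17/5 + 2*1600)) = √(-2*(-1/25) + (-17/5 + 3200)) = √(2/25 + 15983/5) = √(79917/25) = √79917/5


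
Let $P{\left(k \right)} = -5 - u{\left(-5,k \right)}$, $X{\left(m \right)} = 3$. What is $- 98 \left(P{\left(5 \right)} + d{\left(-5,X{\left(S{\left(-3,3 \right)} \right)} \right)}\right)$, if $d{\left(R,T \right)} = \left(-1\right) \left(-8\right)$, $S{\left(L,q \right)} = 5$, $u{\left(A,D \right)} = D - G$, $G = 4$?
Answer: $-196$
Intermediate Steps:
$u{\left(A,D \right)} = -4 + D$ ($u{\left(A,D \right)} = D - 4 = -4 + D$)
$d{\left(R,T \right)} = 8$
$P{\left(k \right)} = -1 - k$ ($P{\left(k \right)} = -5 - \left(-4 + k\right) = -1 - k$)
$- 98 \left(P{\left(5 \right)} + d{\left(-5,X{\left(S{\left(-3,3 \right)} \right)} \right)}\right) = - 98 \left(\left(-1 - 5\right) + 8\right) = - 98 \left(-6 + 8\right) = \left(-98\right) 2 = -196$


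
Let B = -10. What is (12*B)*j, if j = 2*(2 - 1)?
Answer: -240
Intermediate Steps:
j = 2 (j = 2*1 = 2)
(12*B)*j = (12*(-10))*2 = -120*2 = -240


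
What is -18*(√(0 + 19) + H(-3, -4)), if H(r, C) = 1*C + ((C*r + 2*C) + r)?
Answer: 54 - 18*√19 ≈ -24.460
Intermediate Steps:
H(r, C) = r + 3*C + C*r (H(r, C) = C + ((2*C + C*r) + r) = C + (r + 2*C + C*r) = r + 3*C + C*r)
-18*(√(0 + 19) + H(-3, -4)) = -18*(√(0 + 19) + (-3 + 3*(-4) - 4*(-3))) = -18*(√19 + (-3 - 12 + 12)) = -18*(√19 - 3) = -18*(-3 + √19) = 54 - 18*√19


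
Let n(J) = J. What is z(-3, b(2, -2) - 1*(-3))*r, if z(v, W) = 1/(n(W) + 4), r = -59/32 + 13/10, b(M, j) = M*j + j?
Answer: -87/160 ≈ -0.54375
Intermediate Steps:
b(M, j) = j + M*j
r = -87/160 (r = -59*1/32 + 13*(1/10) = -59/32 + 13/10 = -87/160 ≈ -0.54375)
z(v, W) = 1/(4 + W) (z(v, W) = 1/(W + 4) = 1/(4 + W))
z(-3, b(2, -2) - 1*(-3))*r = -87/160/(4 + (-2*(1 + 2) - 1*(-3))) = -87/160/(4 + (-2*3 + 3)) = -87/160/(4 + (-6 + 3)) = -87/160/(4 - 3) = -87/160/1 = 1*(-87/160) = -87/160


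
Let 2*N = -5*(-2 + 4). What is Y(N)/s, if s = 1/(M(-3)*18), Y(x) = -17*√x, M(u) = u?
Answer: 918*I*√5 ≈ 2052.7*I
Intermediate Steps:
N = -5 (N = (-5*(-2 + 4))/2 = (-5*2)/2 = (½)*(-10) = -5)
s = -1/54 (s = 1/(-3*18) = 1/(-54) = -1/54 ≈ -0.018519)
Y(N)/s = (-17*I*√5)/(-1/54) = -17*I*√5*(-54) = 918*I*√5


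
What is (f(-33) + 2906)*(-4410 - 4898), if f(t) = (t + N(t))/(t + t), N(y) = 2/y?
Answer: -29461490786/1089 ≈ -2.7054e+7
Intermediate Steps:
f(t) = (t + 2/t)/(2*t) (f(t) = (t + 2/t)/(t + t) = (t + 2/t)/((2*t)) = (t + 2/t)*(1/(2*t)) = (t + 2/t)/(2*t))
(f(-33) + 2906)*(-4410 - 4898) = ((½ + (-33)⁻²) + 2906)*(-4410 - 4898) = ((½ + 1/1089) + 2906)*(-9308) = (1091/2178 + 2906)*(-9308) = (6330359/2178)*(-9308) = -29461490786/1089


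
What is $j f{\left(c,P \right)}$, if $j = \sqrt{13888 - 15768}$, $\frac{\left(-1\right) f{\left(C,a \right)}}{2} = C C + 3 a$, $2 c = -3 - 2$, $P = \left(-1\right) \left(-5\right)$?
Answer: $- 85 i \sqrt{470} \approx - 1842.8 i$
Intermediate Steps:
$P = 5$
$c = - \frac{5}{2}$ ($c = \frac{-3 - 2}{2} = \frac{1}{2} \left(-5\right) = - \frac{5}{2} \approx -2.5$)
$f{\left(C,a \right)} = - 6 a - 2 C^{2}$ ($f{\left(C,a \right)} = - 2 \left(C C + 3 a\right) = - 2 \left(C^{2} + 3 a\right) = - 6 a - 2 C^{2}$)
$j = 2 i \sqrt{470}$ ($j = \sqrt{-1880} = 2 i \sqrt{470} \approx 43.359 i$)
$j f{\left(c,P \right)} = 2 i \sqrt{470} \left(\left(-6\right) 5 - 2 \left(- \frac{5}{2}\right)^{2}\right) = 2 i \sqrt{470} \left(-30 - \frac{25}{2}\right) = 2 i \sqrt{470} \left(- \frac{85}{2}\right) = - 85 i \sqrt{470}$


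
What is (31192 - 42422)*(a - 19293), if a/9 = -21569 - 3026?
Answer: 2702477040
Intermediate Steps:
a = -221355 (a = 9*(-21569 - 3026) = 9*(-24595) = -221355)
(31192 - 42422)*(a - 19293) = (31192 - 42422)*(-221355 - 19293) = -11230*(-240648) = 2702477040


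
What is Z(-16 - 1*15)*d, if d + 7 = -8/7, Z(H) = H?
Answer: 1767/7 ≈ 252.43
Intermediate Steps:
d = -57/7 (d = -7 - 8/7 = -57/7 ≈ -8.1429)
Z(-16 - 1*15)*d = (-16 - 1*15)*(-57/7) = (-16 - 15)*(-57/7) = -31*(-57/7) = 1767/7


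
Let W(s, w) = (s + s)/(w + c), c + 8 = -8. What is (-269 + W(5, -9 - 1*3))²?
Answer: 14220441/196 ≈ 72553.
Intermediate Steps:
c = -16 (c = -8 - 8 = -16)
W(s, w) = 2*s/(-16 + w) (W(s, w) = (s + s)/(w - 16) = (2*s)/(-16 + w) = 2*s/(-16 + w))
(-269 + W(5, -9 - 1*3))² = (-269 + 2*5/(-16 + (-9 - 1*3)))² = (-269 + 2*5/(-16 + (-9 - 3)))² = (-269 + 2*5/(-16 - 12))² = (-269 + 2*5/(-28))² = (-269 + 2*5*(-1/28))² = (-269 - 5/14)² = (-3771/14)² = 14220441/196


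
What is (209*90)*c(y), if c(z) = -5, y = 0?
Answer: -94050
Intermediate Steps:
(209*90)*c(y) = (209*90)*(-5) = 18810*(-5) = -94050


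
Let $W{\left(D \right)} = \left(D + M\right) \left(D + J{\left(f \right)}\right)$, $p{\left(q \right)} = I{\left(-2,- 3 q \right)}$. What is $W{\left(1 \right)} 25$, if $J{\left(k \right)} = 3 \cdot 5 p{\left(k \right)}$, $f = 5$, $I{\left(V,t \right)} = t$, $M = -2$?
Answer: $5600$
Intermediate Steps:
$p{\left(q \right)} = - 3 q$
$J{\left(k \right)} = - 45 k$ ($J{\left(k \right)} = 3 \cdot 5 \left(- 3 k\right) = 15 \left(- 3 k\right) = - 45 k$)
$W{\left(D \right)} = \left(-225 + D\right) \left(-2 + D\right)$ ($W{\left(D \right)} = \left(D - 2\right) \left(D - 225\right) = \left(-2 + D\right) \left(D - 225\right) = \left(-2 + D\right) \left(-225 + D\right) = \left(-225 + D\right) \left(-2 + D\right)$)
$W{\left(1 \right)} 25 = \left(450 + 1^{2} - 227\right) 25 = \left(450 + 1 - 227\right) 25 = 224 \cdot 25 = 5600$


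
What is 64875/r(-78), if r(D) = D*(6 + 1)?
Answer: -21625/182 ≈ -118.82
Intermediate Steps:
r(D) = 7*D (r(D) = D*7 = 7*D)
64875/r(-78) = 64875/((7*(-78))) = 64875/(-546) = 64875*(-1/546) = -21625/182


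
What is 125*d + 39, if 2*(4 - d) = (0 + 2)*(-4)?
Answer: 1039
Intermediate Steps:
d = 8 (d = 4 - (0 + 2)*(-4)/2 = 4 - (-4) = 4 - ½*(-8) = 4 + 4 = 8)
125*d + 39 = 125*8 + 39 = 1000 + 39 = 1039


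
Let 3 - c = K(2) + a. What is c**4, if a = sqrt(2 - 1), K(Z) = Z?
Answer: 0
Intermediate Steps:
a = 1 (a = sqrt(1) = 1)
c = 0 (c = 3 - (2 + 1) = 3 - 1*3 = 3 - 3 = 0)
c**4 = 0**4 = 0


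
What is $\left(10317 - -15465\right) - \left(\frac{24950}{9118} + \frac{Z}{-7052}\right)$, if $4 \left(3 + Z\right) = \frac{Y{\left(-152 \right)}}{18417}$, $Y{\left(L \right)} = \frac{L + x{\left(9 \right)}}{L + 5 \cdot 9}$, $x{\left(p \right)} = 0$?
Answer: $\frac{1633259009959932823}{63355534852092} \approx 25779.0$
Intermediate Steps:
$Y{\left(L \right)} = \frac{L}{45 + L}$ ($Y{\left(L \right)} = \frac{L + 0}{L + 5 \cdot 9} = \frac{L}{L + 45} = \frac{L}{45 + L}$)
$Z = - \frac{5911819}{1970619}$ ($Z = -3 + \frac{- \frac{152}{45 - 152} \cdot \frac{1}{18417}}{4} = -3 + \frac{- \frac{152}{-107} \cdot \frac{1}{18417}}{4} = -3 + \frac{\left(-152\right) \left(- \frac{1}{107}\right) \frac{1}{18417}}{4} = -3 + \frac{\frac{152}{107} \cdot \frac{1}{18417}}{4} = -3 + \frac{1}{4} \cdot \frac{152}{1970619} = -3 + \frac{38}{1970619} = - \frac{5911819}{1970619} \approx -3.0$)
$\left(10317 - -15465\right) - \left(\frac{24950}{9118} + \frac{Z}{-7052}\right) = \left(10317 - -15465\right) - \left(\frac{24950}{9118} - \frac{5911819}{1970619 \left(-7052\right)}\right) = \left(10317 + 15465\right) - \left(24950 \cdot \frac{1}{9118} - - \frac{5911819}{13896805188}\right) = 25782 - \left(\frac{12475}{4559} + \frac{5911819}{13896805188}\right) = 25782 - \frac{173389596703121}{63355534852092} = \frac{1633259009959932823}{63355534852092}$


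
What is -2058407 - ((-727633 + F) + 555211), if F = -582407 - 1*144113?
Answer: -1159465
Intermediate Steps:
F = -726520 (F = -582407 - 144113 = -726520)
-2058407 - ((-727633 + F) + 555211) = -2058407 - ((-727633 - 726520) + 555211) = -2058407 - (-1454153 + 555211) = -2058407 - 1*(-898942) = -2058407 + 898942 = -1159465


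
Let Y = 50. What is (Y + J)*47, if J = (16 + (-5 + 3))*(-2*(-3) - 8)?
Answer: 1034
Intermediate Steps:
J = -28 (J = (16 - 2)*(6 - 8) = 14*(-2) = -28)
(Y + J)*47 = (50 - 28)*47 = 22*47 = 1034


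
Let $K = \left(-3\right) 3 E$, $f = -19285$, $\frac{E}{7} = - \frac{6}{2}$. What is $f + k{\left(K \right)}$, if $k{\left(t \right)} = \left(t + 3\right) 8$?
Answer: $-17749$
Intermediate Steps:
$E = -21$ ($E = 7 \left(- \frac{6}{2}\right) = 7 \left(\left(-6\right) \frac{1}{2}\right) = 7 \left(-3\right) = -21$)
$K = 189$ ($K = \left(-3\right) 3 \left(-21\right) = \left(-9\right) \left(-21\right) = 189$)
$k{\left(t \right)} = 24 + 8 t$ ($k{\left(t \right)} = \left(3 + t\right) 8 = 24 + 8 t$)
$f + k{\left(K \right)} = -19285 + \left(24 + 8 \cdot 189\right) = -19285 + \left(24 + 1512\right) = -19285 + 1536 = -17749$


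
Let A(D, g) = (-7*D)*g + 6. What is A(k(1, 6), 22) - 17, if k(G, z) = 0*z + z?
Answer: -935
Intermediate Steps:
k(G, z) = z (k(G, z) = 0 + z = z)
A(D, g) = 6 - 7*D*g (A(D, g) = -7*D*g + 6 = 6 - 7*D*g)
A(k(1, 6), 22) - 17 = (6 - 7*6*22) - 17 = (6 - 924) - 17 = -918 - 17 = -935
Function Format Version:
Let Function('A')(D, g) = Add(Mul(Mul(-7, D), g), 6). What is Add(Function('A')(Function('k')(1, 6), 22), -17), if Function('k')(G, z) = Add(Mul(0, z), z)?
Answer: -935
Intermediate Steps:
Function('k')(G, z) = z (Function('k')(G, z) = Add(0, z) = z)
Function('A')(D, g) = Add(6, Mul(-7, D, g)) (Function('A')(D, g) = Add(Mul(-7, D, g), 6) = Add(6, Mul(-7, D, g)))
Add(Function('A')(Function('k')(1, 6), 22), -17) = Add(Add(6, Mul(-7, 6, 22)), -17) = Add(Add(6, -924), -17) = Add(-918, -17) = -935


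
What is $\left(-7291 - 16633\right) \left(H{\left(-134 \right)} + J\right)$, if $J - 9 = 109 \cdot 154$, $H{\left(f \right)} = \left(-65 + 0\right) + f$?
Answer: $-397042704$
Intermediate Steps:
$H{\left(f \right)} = -65 + f$
$J = 16795$ ($J = 9 + 109 \cdot 154 = 9 + 16786 = 16795$)
$\left(-7291 - 16633\right) \left(H{\left(-134 \right)} + J\right) = \left(-7291 - 16633\right) \left(\left(-65 - 134\right) + 16795\right) = - 23924 \left(-199 + 16795\right) = \left(-23924\right) 16596 = -397042704$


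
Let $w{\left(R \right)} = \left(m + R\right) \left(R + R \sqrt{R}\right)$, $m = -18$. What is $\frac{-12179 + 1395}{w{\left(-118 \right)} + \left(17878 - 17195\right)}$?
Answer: $- \frac{180427104}{30669446233} + \frac{173061632 i \sqrt{118}}{30669446233} \approx -0.005883 + 0.061297 i$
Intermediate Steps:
$w{\left(R \right)} = \left(-18 + R\right) \left(R + R^{\frac{3}{2}}\right)$ ($w{\left(R \right)} = \left(-18 + R\right) \left(R + R \sqrt{R}\right) = \left(-18 + R\right) \left(R + R^{\frac{3}{2}}\right)$)
$\frac{-12179 + 1395}{w{\left(-118 \right)} + \left(17878 - 17195\right)} = \frac{-12179 + 1395}{\left(\left(-118\right)^{2} + \left(-118\right)^{\frac{5}{2}} - -2124 - 18 \left(-118\right)^{\frac{3}{2}}\right) + \left(17878 - 17195\right)} = - \frac{10784}{\left(13924 + 13924 i \sqrt{118} + 2124 - 18 \left(- 118 i \sqrt{118}\right)\right) + \left(17878 - 17195\right)} = - \frac{10784}{\left(13924 + 13924 i \sqrt{118} + 2124 + 2124 i \sqrt{118}\right) + 683} = - \frac{10784}{\left(16048 + 16048 i \sqrt{118}\right) + 683} = - \frac{10784}{16731 + 16048 i \sqrt{118}}$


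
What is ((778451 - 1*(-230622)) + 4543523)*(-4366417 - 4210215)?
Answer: -47622572536672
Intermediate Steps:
((778451 - 1*(-230622)) + 4543523)*(-4366417 - 4210215) = ((778451 + 230622) + 4543523)*(-8576632) = (1009073 + 4543523)*(-8576632) = 5552596*(-8576632) = -47622572536672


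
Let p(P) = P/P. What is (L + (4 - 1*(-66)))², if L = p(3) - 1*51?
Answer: 400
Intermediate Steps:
p(P) = 1
L = -50 (L = 1 - 1*51 = 1 - 51 = -50)
(L + (4 - 1*(-66)))² = (-50 + (4 - 1*(-66)))² = (-50 + (4 + 66))² = (-50 + 70)² = 20² = 400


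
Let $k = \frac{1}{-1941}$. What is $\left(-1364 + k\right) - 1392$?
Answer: $- \frac{5349397}{1941} \approx -2756.0$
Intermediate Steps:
$k = - \frac{1}{1941} \approx -0.0005152$
$\left(-1364 + k\right) - 1392 = \left(-1364 - \frac{1}{1941}\right) - 1392 = - \frac{2647525}{1941} - 1392 = - \frac{5349397}{1941}$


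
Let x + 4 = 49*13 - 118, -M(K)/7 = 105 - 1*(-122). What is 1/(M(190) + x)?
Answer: -1/1074 ≈ -0.00093110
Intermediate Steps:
M(K) = -1589 (M(K) = -7*(105 - 1*(-122)) = -7*(105 + 122) = -7*227 = -1589)
x = 515 (x = -4 + (49*13 - 118) = -4 + (637 - 118) = -4 + 519 = 515)
1/(M(190) + x) = 1/(-1589 + 515) = 1/(-1074) = -1/1074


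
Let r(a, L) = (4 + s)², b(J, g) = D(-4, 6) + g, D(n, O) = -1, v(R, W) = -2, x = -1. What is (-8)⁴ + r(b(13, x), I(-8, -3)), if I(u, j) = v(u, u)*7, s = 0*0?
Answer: 4112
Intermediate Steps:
s = 0
b(J, g) = -1 + g
I(u, j) = -14 (I(u, j) = -2*7 = -14)
r(a, L) = 16 (r(a, L) = (4 + 0)² = 4² = 16)
(-8)⁴ + r(b(13, x), I(-8, -3)) = (-8)⁴ + 16 = 4096 + 16 = 4112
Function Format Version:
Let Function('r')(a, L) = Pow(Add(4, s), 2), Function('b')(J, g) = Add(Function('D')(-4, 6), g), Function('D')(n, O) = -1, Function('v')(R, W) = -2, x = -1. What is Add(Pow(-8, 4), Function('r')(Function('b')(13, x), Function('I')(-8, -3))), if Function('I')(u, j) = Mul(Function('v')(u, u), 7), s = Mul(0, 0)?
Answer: 4112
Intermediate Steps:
s = 0
Function('b')(J, g) = Add(-1, g)
Function('I')(u, j) = -14 (Function('I')(u, j) = Mul(-2, 7) = -14)
Function('r')(a, L) = 16 (Function('r')(a, L) = Pow(Add(4, 0), 2) = Pow(4, 2) = 16)
Add(Pow(-8, 4), Function('r')(Function('b')(13, x), Function('I')(-8, -3))) = Add(Pow(-8, 4), 16) = Add(4096, 16) = 4112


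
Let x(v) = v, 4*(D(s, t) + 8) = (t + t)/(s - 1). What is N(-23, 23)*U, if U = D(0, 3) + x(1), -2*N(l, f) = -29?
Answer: -493/4 ≈ -123.25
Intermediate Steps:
D(s, t) = -8 + t/(2*(-1 + s)) (D(s, t) = -8 + ((t + t)/(s - 1))/4 = -8 + ((2*t)/(-1 + s))/4 = -8 + (2*t/(-1 + s))/4 = -8 + t/(2*(-1 + s)))
N(l, f) = 29/2 (N(l, f) = -1/2*(-29) = 29/2)
U = -17/2 (U = (16 + 3 - 16*0)/(2*(-1 + 0)) + 1 = (1/2)*(16 + 3 + 0)/(-1) + 1 = (1/2)*(-1)*19 + 1 = -19/2 + 1 = -17/2 ≈ -8.5000)
N(-23, 23)*U = (29/2)*(-17/2) = -493/4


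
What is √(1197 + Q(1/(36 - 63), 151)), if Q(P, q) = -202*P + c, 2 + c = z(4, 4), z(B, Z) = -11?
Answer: √96510/9 ≈ 34.518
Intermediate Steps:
c = -13 (c = -2 - 11 = -13)
Q(P, q) = -13 - 202*P (Q(P, q) = -202*P - 13 = -13 - 202*P)
√(1197 + Q(1/(36 - 63), 151)) = √(1197 + (-13 - 202/(36 - 63))) = √(1197 + (-13 - 202/(-27))) = √(1197 + (-13 - 202*(-1/27))) = √(1197 + (-13 + 202/27)) = √(1197 - 149/27) = √(32170/27) = √96510/9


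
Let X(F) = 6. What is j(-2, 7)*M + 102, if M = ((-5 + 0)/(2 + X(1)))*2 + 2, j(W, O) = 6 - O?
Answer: 405/4 ≈ 101.25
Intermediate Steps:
M = 3/4 (M = ((-5 + 0)/(2 + 6))*2 + 2 = -5/8*2 + 2 = -5/4 + 2 = 3/4 ≈ 0.75000)
j(-2, 7)*M + 102 = (6 - 1*7)*(3/4) + 102 = (6 - 7)*(3/4) + 102 = -1*3/4 + 102 = -3/4 + 102 = 405/4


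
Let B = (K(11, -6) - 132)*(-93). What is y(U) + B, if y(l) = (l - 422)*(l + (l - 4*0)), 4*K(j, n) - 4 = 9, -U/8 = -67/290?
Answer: 876375607/84100 ≈ 10421.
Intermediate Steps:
U = 268/145 (U = -(-536)/290 = -8*(-67/290) = 268/145 ≈ 1.8483)
K(j, n) = 13/4 (K(j, n) = 1 + (¼)*9 = 1 + 9/4 = 13/4)
B = 47895/4 (B = (13/4 - 132)*(-93) = -515/4*(-93) = 47895/4 ≈ 11974.)
y(l) = 2*l*(-422 + l) (y(l) = (-422 + l)*(l + (l + 0)) = (-422 + l)*(l + l) = (-422 + l)*(2*l) = 2*l*(-422 + l))
y(U) + B = 2*(268/145)*(-422 + 268/145) + 47895/4 = 2*(268/145)*(-60922/145) + 47895/4 = -32654192/21025 + 47895/4 = 876375607/84100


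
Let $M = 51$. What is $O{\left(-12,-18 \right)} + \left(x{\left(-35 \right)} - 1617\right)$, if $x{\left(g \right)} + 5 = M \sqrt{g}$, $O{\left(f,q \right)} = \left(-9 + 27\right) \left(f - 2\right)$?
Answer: $-1874 + 51 i \sqrt{35} \approx -1874.0 + 301.72 i$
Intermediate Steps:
$O{\left(f,q \right)} = -36 + 18 f$ ($O{\left(f,q \right)} = 18 \left(-2 + f\right) = -36 + 18 f$)
$x{\left(g \right)} = -5 + 51 \sqrt{g}$
$O{\left(-12,-18 \right)} + \left(x{\left(-35 \right)} - 1617\right) = \left(-36 + 18 \left(-12\right)\right) - \left(1622 - 51 i \sqrt{35}\right) = \left(-36 - 216\right) - \left(1622 - 51 i \sqrt{35}\right) = -252 - \left(1622 - 51 i \sqrt{35}\right) = -1874 + 51 i \sqrt{35}$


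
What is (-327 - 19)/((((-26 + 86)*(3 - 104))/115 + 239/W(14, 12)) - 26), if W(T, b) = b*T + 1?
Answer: 1344902/300393 ≈ 4.4771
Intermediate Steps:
W(T, b) = 1 + T*b (W(T, b) = T*b + 1 = 1 + T*b)
(-327 - 19)/((((-26 + 86)*(3 - 104))/115 + 239/W(14, 12)) - 26) = (-327 - 19)/((((-26 + 86)*(3 - 104))/115 + 239/(1 + 14*12)) - 26) = -346/(((60*(-101))*(1/115) + 239/(1 + 168)) - 26) = -346/((-6060*1/115 + 239/169) - 26) = -346/((-1212/23 + 239*(1/169)) - 26) = -346/((-1212/23 + 239/169) - 26) = -346/(-199331/3887 - 26) = -346/(-300393/3887) = -346*(-3887/300393) = 1344902/300393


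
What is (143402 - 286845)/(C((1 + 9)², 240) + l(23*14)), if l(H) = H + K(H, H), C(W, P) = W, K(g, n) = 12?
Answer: -143443/434 ≈ -330.51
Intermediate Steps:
l(H) = 12 + H (l(H) = H + 12 = 12 + H)
(143402 - 286845)/(C((1 + 9)², 240) + l(23*14)) = (143402 - 286845)/((1 + 9)² + (12 + 23*14)) = -143443/(10² + (12 + 322)) = -143443/(100 + 334) = -143443/434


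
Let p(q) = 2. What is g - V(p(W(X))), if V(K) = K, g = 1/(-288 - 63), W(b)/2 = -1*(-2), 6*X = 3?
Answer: -703/351 ≈ -2.0028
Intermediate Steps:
X = 1/2 (X = (1/6)*3 = 1/2 ≈ 0.50000)
W(b) = 4 (W(b) = 2*(-1*(-2)) = 2*2 = 4)
g = -1/351 (g = 1/(-351) = -1/351 ≈ -0.0028490)
g - V(p(W(X))) = -1/351 - 1*2 = -1/351 - 2 = -703/351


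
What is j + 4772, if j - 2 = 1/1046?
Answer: 4993605/1046 ≈ 4774.0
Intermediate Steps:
j = 2093/1046 (j = 2 + 1/1046 = 2093/1046 ≈ 2.0010)
j + 4772 = 2093/1046 + 4772 = 4993605/1046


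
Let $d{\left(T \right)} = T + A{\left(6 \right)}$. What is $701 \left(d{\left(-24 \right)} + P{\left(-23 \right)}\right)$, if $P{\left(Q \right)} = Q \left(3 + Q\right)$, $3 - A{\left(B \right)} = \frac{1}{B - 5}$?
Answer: $307038$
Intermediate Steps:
$A{\left(B \right)} = 3 - \frac{1}{-5 + B}$ ($A{\left(B \right)} = 3 - \frac{1}{B - 5} = 3 - \frac{1}{-5 + B}$)
$d{\left(T \right)} = 2 + T$ ($d{\left(T \right)} = T + \frac{-16 + 3 \cdot 6}{-5 + 6} = T + \frac{-16 + 18}{1} = T + 1 \cdot 2 = T + 2 = 2 + T$)
$701 \left(d{\left(-24 \right)} + P{\left(-23 \right)}\right) = 701 \left(\left(2 - 24\right) - 23 \left(3 - 23\right)\right) = 701 \left(-22 - -460\right) = 701 \left(-22 + 460\right) = 701 \cdot 438 = 307038$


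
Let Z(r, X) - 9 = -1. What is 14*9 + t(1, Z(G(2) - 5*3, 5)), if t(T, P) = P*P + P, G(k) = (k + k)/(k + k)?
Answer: 198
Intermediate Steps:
G(k) = 1 (G(k) = (2*k)/((2*k)) = (2*k)*(1/(2*k)) = 1)
Z(r, X) = 8 (Z(r, X) = 9 - 1 = 8)
t(T, P) = P + P² (t(T, P) = P² + P = P + P²)
14*9 + t(1, Z(G(2) - 5*3, 5)) = 14*9 + 8*(1 + 8) = 126 + 8*9 = 126 + 72 = 198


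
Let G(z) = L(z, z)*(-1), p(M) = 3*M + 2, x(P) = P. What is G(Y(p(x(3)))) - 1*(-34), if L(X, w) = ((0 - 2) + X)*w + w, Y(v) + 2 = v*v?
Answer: -14008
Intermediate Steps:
p(M) = 2 + 3*M
Y(v) = -2 + v² (Y(v) = -2 + v*v = -2 + v²)
L(X, w) = w + w*(-2 + X) (L(X, w) = (-2 + X)*w + w = w*(-2 + X) + w = w + w*(-2 + X))
G(z) = -z*(-1 + z) (G(z) = (z*(-1 + z))*(-1) = -z*(-1 + z))
G(Y(p(x(3)))) - 1*(-34) = (-2 + (2 + 3*3)²)*(1 - (-2 + (2 + 3*3)²)) - 1*(-34) = (-2 + (2 + 9)²)*(1 - (-2 + (2 + 9)²)) + 34 = (-2 + 11²)*(1 - (-2 + 11²)) + 34 = (-2 + 121)*(1 - (-2 + 121)) + 34 = 119*(1 - 1*119) + 34 = 119*(1 - 119) + 34 = 119*(-118) + 34 = -14042 + 34 = -14008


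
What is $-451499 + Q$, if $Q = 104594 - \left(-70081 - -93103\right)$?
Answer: $-369927$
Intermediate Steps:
$Q = 81572$ ($Q = 104594 - \left(-70081 + 93103\right) = 104594 - 23022 = 81572$)
$-451499 + Q = -451499 + 81572 = -369927$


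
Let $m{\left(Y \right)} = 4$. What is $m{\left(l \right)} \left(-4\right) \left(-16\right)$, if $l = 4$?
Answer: $256$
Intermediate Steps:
$m{\left(l \right)} \left(-4\right) \left(-16\right) = 4 \left(-4\right) \left(-16\right) = \left(-16\right) \left(-16\right) = 256$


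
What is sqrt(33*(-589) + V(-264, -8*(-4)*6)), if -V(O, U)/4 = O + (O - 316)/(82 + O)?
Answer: I*sqrt(152318621)/91 ≈ 135.62*I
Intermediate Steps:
V(O, U) = -4*O - 4*(-316 + O)/(82 + O) (V(O, U) = -4*(O + (O - 316)/(82 + O)) = -4*(O + (-316 + O)/(82 + O)) = -4*O - 4*(-316 + O)/(82 + O))
sqrt(33*(-589) + V(-264, -8*(-4)*6)) = sqrt(33*(-589) + 4*(316 - 1*(-264)**2 - 83*(-264))/(82 - 264)) = sqrt(-19437 + 4*(316 - 1*69696 + 21912)/(-182)) = sqrt(-19437 + 4*(-1/182)*(316 - 69696 + 21912)) = sqrt(-19437 + 4*(-1/182)*(-47468)) = sqrt(-19437 + 94936/91) = sqrt(-1673831/91) = I*sqrt(152318621)/91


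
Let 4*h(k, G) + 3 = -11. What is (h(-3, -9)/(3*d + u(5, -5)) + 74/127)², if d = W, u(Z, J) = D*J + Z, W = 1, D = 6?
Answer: 17181025/31225744 ≈ 0.55022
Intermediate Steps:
u(Z, J) = Z + 6*J (u(Z, J) = 6*J + Z = Z + 6*J)
d = 1
h(k, G) = -7/2 (h(k, G) = -¾ + (¼)*(-11) = -¾ - 11/4 = -7/2)
(h(-3, -9)/(3*d + u(5, -5)) + 74/127)² = (-7/(2*(3*1 + (5 + 6*(-5)))) + 74/127)² = (-7/(2*(3 + (5 - 30))) + 74*(1/127))² = (-7/(2*(3 - 25)) + 74/127)² = (-7/2/(-22) + 74/127)² = (-7/2*(-1/22) + 74/127)² = (7/44 + 74/127)² = (4145/5588)² = 17181025/31225744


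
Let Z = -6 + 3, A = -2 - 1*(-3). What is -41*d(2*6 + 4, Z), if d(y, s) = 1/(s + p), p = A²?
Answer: 41/2 ≈ 20.500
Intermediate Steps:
A = 1 (A = -2 + 3 = 1)
Z = -3
p = 1 (p = 1² = 1)
d(y, s) = 1/(1 + s) (d(y, s) = 1/(s + 1) = 1/(1 + s))
-41*d(2*6 + 4, Z) = -41/(1 - 3) = -41/(-2) = -41*(-½) = 41/2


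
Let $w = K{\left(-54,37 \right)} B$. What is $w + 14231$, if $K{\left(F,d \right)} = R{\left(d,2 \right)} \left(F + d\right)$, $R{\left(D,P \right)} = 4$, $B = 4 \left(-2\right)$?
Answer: $14775$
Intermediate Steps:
$B = -8$
$K{\left(F,d \right)} = 4 F + 4 d$ ($K{\left(F,d \right)} = 4 \left(F + d\right) = 4 F + 4 d$)
$w = 544$ ($w = \left(4 \left(-54\right) + 4 \cdot 37\right) \left(-8\right) = \left(-216 + 148\right) \left(-8\right) = \left(-68\right) \left(-8\right) = 544$)
$w + 14231 = 544 + 14231 = 14775$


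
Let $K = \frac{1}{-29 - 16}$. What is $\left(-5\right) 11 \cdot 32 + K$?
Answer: $- \frac{79201}{45} \approx -1760.0$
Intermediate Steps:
$K = - \frac{1}{45}$ ($K = \frac{1}{-45} = - \frac{1}{45} \approx -0.022222$)
$\left(-5\right) 11 \cdot 32 + K = \left(-5\right) 11 \cdot 32 - \frac{1}{45} = \left(-55\right) 32 - \frac{1}{45} = -1760 - \frac{1}{45} = - \frac{79201}{45}$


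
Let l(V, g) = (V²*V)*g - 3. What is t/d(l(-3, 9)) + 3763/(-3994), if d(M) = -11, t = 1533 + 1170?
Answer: -10837175/43934 ≈ -246.67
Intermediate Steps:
t = 2703
l(V, g) = -3 + g*V³ (l(V, g) = V³*g - 3 = g*V³ - 3 = -3 + g*V³)
t/d(l(-3, 9)) + 3763/(-3994) = 2703/(-11) + 3763/(-3994) = 2703*(-1/11) + 3763*(-1/3994) = -2703/11 - 3763/3994 = -10837175/43934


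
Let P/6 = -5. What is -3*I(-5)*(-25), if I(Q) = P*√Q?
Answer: -2250*I*√5 ≈ -5031.2*I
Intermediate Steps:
P = -30 (P = 6*(-5) = -30)
I(Q) = -30*√Q
-3*I(-5)*(-25) = -(-90)*√(-5)*(-25) = -(-90)*I*√5*(-25) = (90*I*√5)*(-25) = -2250*I*√5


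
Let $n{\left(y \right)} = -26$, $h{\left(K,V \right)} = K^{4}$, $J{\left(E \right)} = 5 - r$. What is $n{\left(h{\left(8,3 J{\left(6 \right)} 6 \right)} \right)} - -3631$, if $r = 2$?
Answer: $3605$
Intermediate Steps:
$J{\left(E \right)} = 3$ ($J{\left(E \right)} = 5 - 2 = 3$)
$n{\left(h{\left(8,3 J{\left(6 \right)} 6 \right)} \right)} - -3631 = -26 - -3631 = -26 + 3631 = 3605$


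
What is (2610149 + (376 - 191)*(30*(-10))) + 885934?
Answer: 3440583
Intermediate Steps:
(2610149 + (376 - 191)*(30*(-10))) + 885934 = (2610149 + 185*(-300)) + 885934 = (2610149 - 55500) + 885934 = 2554649 + 885934 = 3440583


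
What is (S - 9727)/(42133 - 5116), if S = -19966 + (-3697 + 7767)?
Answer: -949/1371 ≈ -0.69220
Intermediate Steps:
S = -15896 (S = -19966 + 4070 = -15896)
(S - 9727)/(42133 - 5116) = (-15896 - 9727)/(42133 - 5116) = -25623/37017 = -25623*1/37017 = -949/1371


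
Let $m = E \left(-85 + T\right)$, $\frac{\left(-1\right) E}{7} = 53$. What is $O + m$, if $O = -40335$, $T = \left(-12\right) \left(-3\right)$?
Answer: $-22156$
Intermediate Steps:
$E = -371$ ($E = \left(-7\right) 53 = -371$)
$T = 36$
$m = 18179$ ($m = - 371 \left(-85 + 36\right) = \left(-371\right) \left(-49\right) = 18179$)
$O + m = -40335 + 18179 = -22156$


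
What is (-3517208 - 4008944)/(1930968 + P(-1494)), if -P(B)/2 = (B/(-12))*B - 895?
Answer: -1881538/576191 ≈ -3.2655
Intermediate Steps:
P(B) = 1790 + B**2/6 (P(B) = -2*((B/(-12))*B - 895) = -2*((B*(-1/12))*B - 895) = -2*((-B/12)*B - 895) = -2*(-B**2/12 - 895) = -2*(-895 - B**2/12) = 1790 + B**2/6)
(-3517208 - 4008944)/(1930968 + P(-1494)) = (-3517208 - 4008944)/(1930968 + (1790 + (1/6)*(-1494)**2)) = -7526152/(1930968 + (1790 + (1/6)*2232036)) = -7526152/(1930968 + (1790 + 372006)) = -7526152/(1930968 + 373796) = -7526152/2304764 = -7526152*1/2304764 = -1881538/576191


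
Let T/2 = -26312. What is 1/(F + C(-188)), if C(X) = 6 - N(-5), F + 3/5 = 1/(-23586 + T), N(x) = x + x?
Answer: 76210/1173633 ≈ 0.064935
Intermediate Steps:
T = -52624 (T = 2*(-26312) = -52624)
N(x) = 2*x
F = -45727/76210 (F = -⅗ + 1/(-23586 - 52624) = -⅗ + 1/(-76210) = -⅗ - 1/76210 = -45727/76210 ≈ -0.60001)
C(X) = 16 (C(X) = 6 - 2*(-5) = 6 - 1*(-10) = 6 + 10 = 16)
1/(F + C(-188)) = 1/(-45727/76210 + 16) = 1/(1173633/76210) = 76210/1173633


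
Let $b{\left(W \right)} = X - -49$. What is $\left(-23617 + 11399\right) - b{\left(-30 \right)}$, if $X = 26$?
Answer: $-12293$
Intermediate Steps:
$b{\left(W \right)} = 75$ ($b{\left(W \right)} = 26 - -49 = 26 + 49 = 75$)
$\left(-23617 + 11399\right) - b{\left(-30 \right)} = \left(-23617 + 11399\right) - 75 = -12218 - 75 = -12293$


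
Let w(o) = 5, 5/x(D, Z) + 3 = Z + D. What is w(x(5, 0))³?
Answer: 125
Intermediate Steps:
x(D, Z) = 5/(-3 + D + Z) (x(D, Z) = 5/(-3 + (Z + D)) = 5/(-3 + (D + Z)) = 5/(-3 + D + Z))
w(x(5, 0))³ = 5³ = 125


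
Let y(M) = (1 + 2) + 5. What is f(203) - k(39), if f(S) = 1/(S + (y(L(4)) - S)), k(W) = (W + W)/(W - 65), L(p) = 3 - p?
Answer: 25/8 ≈ 3.1250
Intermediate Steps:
y(M) = 8 (y(M) = 3 + 5 = 8)
k(W) = 2*W/(-65 + W) (k(W) = (2*W)/(-65 + W) = 2*W/(-65 + W))
f(S) = 1/8 (f(S) = 1/(S + (8 - S)) = 1/8)
f(203) - k(39) = 1/8 - 2*39/(-65 + 39) = 1/8 - 2*39/(-26) = 1/8 - 2*39*(-1)/26 = 1/8 - 1*(-3) = 1/8 + 3 = 25/8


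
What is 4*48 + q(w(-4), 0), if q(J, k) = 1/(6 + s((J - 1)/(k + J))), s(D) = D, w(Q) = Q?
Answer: 5572/29 ≈ 192.14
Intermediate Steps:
q(J, k) = 1/(6 + (-1 + J)/(J + k)) (q(J, k) = 1/(6 + (J - 1)/(k + J)) = 1/(6 + (-1 + J)/(J + k)))
4*48 + q(w(-4), 0) = 4*48 + (-4 + 0)/(-1 + 6*0 + 7*(-4)) = 192 - 4/(-1 + 0 - 28) = 192 - 4/(-29) = 192 - 1/29*(-4) = 192 + 4/29 = 5572/29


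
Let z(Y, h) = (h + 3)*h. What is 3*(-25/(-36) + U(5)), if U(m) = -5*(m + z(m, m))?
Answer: -8075/12 ≈ -672.92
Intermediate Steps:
z(Y, h) = h*(3 + h) (z(Y, h) = (3 + h)*h = h*(3 + h))
U(m) = -5*m - 5*m*(3 + m) (U(m) = -5*(m + m*(3 + m)) = -5*m - 5*m*(3 + m))
3*(-25/(-36) + U(5)) = 3*(-25/(-36) + 5*5*(-4 - 1*5)) = 3*(-25*(-1/36) + 5*5*(-4 - 5)) = 3*(25/36 + 5*5*(-9)) = 3*(25/36 - 225) = 3*(-8075/36) = -8075/12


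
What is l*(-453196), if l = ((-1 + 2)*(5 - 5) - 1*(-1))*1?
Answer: -453196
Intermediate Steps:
l = 1 (l = (1*0 + 1)*1 = (0 + 1)*1 = 1*1 = 1)
l*(-453196) = 1*(-453196) = -453196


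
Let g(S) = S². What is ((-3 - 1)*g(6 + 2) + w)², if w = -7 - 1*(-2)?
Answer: 68121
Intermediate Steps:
w = -5 (w = -7 + 2 = -5)
((-3 - 1)*g(6 + 2) + w)² = ((-3 - 1)*(6 + 2)² - 5)² = (-4*8² - 5)² = (-4*64 - 5)² = (-256 - 5)² = (-261)² = 68121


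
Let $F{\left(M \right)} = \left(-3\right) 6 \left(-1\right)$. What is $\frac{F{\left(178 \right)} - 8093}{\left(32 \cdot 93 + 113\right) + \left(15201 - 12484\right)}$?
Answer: $- \frac{8075}{5806} \approx -1.3908$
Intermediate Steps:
$F{\left(M \right)} = 18$ ($F{\left(M \right)} = \left(-18\right) \left(-1\right) = 18$)
$\frac{F{\left(178 \right)} - 8093}{\left(32 \cdot 93 + 113\right) + \left(15201 - 12484\right)} = \frac{18 - 8093}{\left(32 \cdot 93 + 113\right) + \left(15201 - 12484\right)} = - \frac{8075}{\left(2976 + 113\right) + \left(15201 - 12484\right)} = - \frac{8075}{3089 + 2717} = - \frac{8075}{5806}$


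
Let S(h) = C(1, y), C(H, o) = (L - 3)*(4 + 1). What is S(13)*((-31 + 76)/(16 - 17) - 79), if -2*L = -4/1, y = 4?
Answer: 620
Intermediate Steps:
L = 2 (L = -(-2)/1 = -(-2) = -1/2*(-4) = 2)
C(H, o) = -5 (C(H, o) = (2 - 3)*(4 + 1) = -1*5 = -5)
S(h) = -5
S(13)*((-31 + 76)/(16 - 17) - 79) = -5*((-31 + 76)/(16 - 17) - 79) = -5*(45/(-1) - 79) = -5*(45*(-1) - 79) = -5*(-45 - 79) = -5*(-124) = 620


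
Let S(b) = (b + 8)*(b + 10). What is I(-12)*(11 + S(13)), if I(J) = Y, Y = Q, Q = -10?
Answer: -4940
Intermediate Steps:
Y = -10
S(b) = (8 + b)*(10 + b)
I(J) = -10
I(-12)*(11 + S(13)) = -10*(11 + (80 + 13**2 + 18*13)) = -10*(11 + (80 + 169 + 234)) = -10*(11 + 483) = -10*494 = -4940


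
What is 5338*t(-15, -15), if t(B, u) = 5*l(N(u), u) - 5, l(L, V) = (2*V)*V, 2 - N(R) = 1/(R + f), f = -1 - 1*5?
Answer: 11983810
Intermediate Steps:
f = -6 (f = -1 - 5 = -6)
N(R) = 2 - 1/(-6 + R) (N(R) = 2 - 1/(R - 6) = 2 - 1/(-6 + R))
l(L, V) = 2*V²
t(B, u) = -5 + 10*u² (t(B, u) = 5*(2*u²) - 5 = 10*u² - 5 = -5 + 10*u²)
5338*t(-15, -15) = 5338*(-5 + 10*(-15)²) = 5338*(-5 + 10*225) = 5338*(-5 + 2250) = 5338*2245 = 11983810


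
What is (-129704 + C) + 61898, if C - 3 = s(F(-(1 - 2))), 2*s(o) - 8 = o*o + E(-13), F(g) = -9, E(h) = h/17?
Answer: -1151901/17 ≈ -67759.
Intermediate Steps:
E(h) = h/17 (E(h) = h*(1/17) = h/17)
s(o) = 123/34 + o²/2 (s(o) = 4 + (o*o + (1/17)*(-13))/2 = 4 + (o² - 13/17)/2 = 4 + (-13/17 + o²)/2 = 4 + (-13/34 + o²/2) = 123/34 + o²/2)
C = 801/17 (C = 3 + (123/34 + (½)*(-9)²) = 3 + (123/34 + (½)*81) = 3 + (123/34 + 81/2) = 3 + 750/17 = 801/17 ≈ 47.118)
(-129704 + C) + 61898 = (-129704 + 801/17) + 61898 = -2204167/17 + 61898 = -1151901/17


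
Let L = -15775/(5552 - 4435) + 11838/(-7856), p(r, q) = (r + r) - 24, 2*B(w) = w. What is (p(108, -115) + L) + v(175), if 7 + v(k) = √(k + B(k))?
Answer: 743125837/4387576 + 5*√42/2 ≈ 185.57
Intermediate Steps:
B(w) = w/2
v(k) = -7 + √6*√k/2 (v(k) = -7 + √(k + k/2) = -7 + √(3*k/2) = -7 + √6*√k/2)
p(r, q) = -24 + 2*r (p(r, q) = 2*r - 24 = -24 + 2*r)
L = -68575723/4387576 (L = -15775/1117 + 11838*(-1/7856) = -15775*1/1117 - 5919/3928 = -15775/1117 - 5919/3928 = -68575723/4387576 ≈ -15.630)
(p(108, -115) + L) + v(175) = ((-24 + 2*108) - 68575723/4387576) + (-7 + √6*√175/2) = ((-24 + 216) - 68575723/4387576) + (-7 + √6*(5*√7)/2) = (192 - 68575723/4387576) + (-7 + 5*√42/2) = 773838869/4387576 + (-7 + 5*√42/2) = 743125837/4387576 + 5*√42/2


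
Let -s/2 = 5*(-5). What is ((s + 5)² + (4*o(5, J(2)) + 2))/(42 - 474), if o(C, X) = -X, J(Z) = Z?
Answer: -3019/432 ≈ -6.9884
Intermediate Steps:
s = 50 (s = -10*(-5) = -2*(-25) = 50)
((s + 5)² + (4*o(5, J(2)) + 2))/(42 - 474) = ((50 + 5)² + (4*(-1*2) + 2))/(42 - 474) = (55² + (4*(-2) + 2))/(-432) = (3025 + (-8 + 2))*(-1/432) = (3025 - 6)*(-1/432) = 3019*(-1/432) = -3019/432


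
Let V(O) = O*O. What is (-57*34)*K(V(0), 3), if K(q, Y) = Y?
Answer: -5814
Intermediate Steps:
V(O) = O²
(-57*34)*K(V(0), 3) = -57*34*3 = -1938*3 = -5814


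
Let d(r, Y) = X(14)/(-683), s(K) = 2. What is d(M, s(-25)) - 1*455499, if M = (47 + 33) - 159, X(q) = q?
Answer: -311105831/683 ≈ -4.5550e+5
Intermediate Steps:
M = -79 (M = 80 - 159 = -79)
d(r, Y) = -14/683 (d(r, Y) = 14/(-683) = 14*(-1/683) = -14/683)
d(M, s(-25)) - 1*455499 = -14/683 - 1*455499 = -14/683 - 455499 = -311105831/683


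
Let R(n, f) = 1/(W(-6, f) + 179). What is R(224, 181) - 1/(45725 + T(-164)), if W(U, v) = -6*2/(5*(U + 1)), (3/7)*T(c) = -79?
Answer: 3402089/613022914 ≈ 0.0055497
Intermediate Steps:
T(c) = -553/3 (T(c) = (7/3)*(-79) = -553/3)
W(U, v) = -6/(5/2 + 5*U/2) (W(U, v) = -6*2/(5*(1 + U)) = -6/(5/2 + 5*U/2))
R(n, f) = 25/4487 (R(n, f) = 1/(-12/(5 + 5*(-6)) + 179) = 1/(-12/(5 - 30) + 179) = 1/(-12/(-25) + 179) = 1/(-12*(-1/25) + 179) = 1/(12/25 + 179) = 1/(4487/25) = 25/4487)
R(224, 181) - 1/(45725 + T(-164)) = 25/4487 - 1/(45725 - 553/3) = 25/4487 - 1/136622/3 = 25/4487 - 1*3/136622 = 25/4487 - 3/136622 = 3402089/613022914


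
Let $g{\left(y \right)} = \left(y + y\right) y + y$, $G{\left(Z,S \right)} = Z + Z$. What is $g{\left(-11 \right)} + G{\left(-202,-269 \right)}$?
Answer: $-173$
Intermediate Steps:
$G{\left(Z,S \right)} = 2 Z$
$g{\left(y \right)} = y + 2 y^{2}$ ($g{\left(y \right)} = 2 y y + y = 2 y^{2} + y = y + 2 y^{2}$)
$g{\left(-11 \right)} + G{\left(-202,-269 \right)} = - 11 \left(1 + 2 \left(-11\right)\right) + 2 \left(-202\right) = - 11 \left(1 - 22\right) - 404 = \left(-11\right) \left(-21\right) - 404 = 231 - 404 = -173$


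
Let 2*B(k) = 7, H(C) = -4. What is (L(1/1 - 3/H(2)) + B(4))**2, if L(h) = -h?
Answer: 49/16 ≈ 3.0625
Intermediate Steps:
B(k) = 7/2 (B(k) = (1/2)*7 = 7/2)
(L(1/1 - 3/H(2)) + B(4))**2 = (-(1/1 - 3/(-4)) + 7/2)**2 = (-(1*1 - 3*(-1/4)) + 7/2)**2 = (-(1 + 3/4) + 7/2)**2 = (-1*7/4 + 7/2)**2 = (-7/4 + 7/2)**2 = (7/4)**2 = 49/16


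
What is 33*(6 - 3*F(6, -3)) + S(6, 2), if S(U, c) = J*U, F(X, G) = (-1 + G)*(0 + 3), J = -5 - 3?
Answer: 1338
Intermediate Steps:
J = -8
F(X, G) = -3 + 3*G (F(X, G) = (-1 + G)*3 = -3 + 3*G)
S(U, c) = -8*U
33*(6 - 3*F(6, -3)) + S(6, 2) = 33*(6 - 3*(-3 + 3*(-3))) - 8*6 = 33*(6 - 3*(-3 - 9)) - 48 = 33*(6 - 3*(-12)) - 48 = 33*(6 + 36) - 48 = 33*42 - 48 = 1386 - 48 = 1338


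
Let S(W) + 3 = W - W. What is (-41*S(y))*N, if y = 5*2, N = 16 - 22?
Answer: -738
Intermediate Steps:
N = -6
y = 10
S(W) = -3 (S(W) = -3 + (W - W) = -3 + 0 = -3)
(-41*S(y))*N = -41*(-3)*(-6) = 123*(-6) = -738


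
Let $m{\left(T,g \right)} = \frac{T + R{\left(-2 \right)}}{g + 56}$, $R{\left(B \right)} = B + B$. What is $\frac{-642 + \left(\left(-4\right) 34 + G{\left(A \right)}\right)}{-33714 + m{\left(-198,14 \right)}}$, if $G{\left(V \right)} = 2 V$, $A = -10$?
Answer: $\frac{27930}{1180091} \approx 0.023668$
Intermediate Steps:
$R{\left(B \right)} = 2 B$
$m{\left(T,g \right)} = \frac{-4 + T}{56 + g}$ ($m{\left(T,g \right)} = \frac{T + 2 \left(-2\right)}{g + 56} = \frac{T - 4}{56 + g} = \frac{-4 + T}{56 + g}$)
$\frac{-642 + \left(\left(-4\right) 34 + G{\left(A \right)}\right)}{-33714 + m{\left(-198,14 \right)}} = \frac{-642 + \left(\left(-4\right) 34 + 2 \left(-10\right)\right)}{-33714 + \frac{-4 - 198}{56 + 14}} = \frac{-642 - 156}{-33714 + \frac{1}{70} \left(-202\right)} = - \frac{798}{-33714 - \frac{101}{35}} = - \frac{798}{- \frac{1180091}{35}} = \left(-798\right) \left(- \frac{35}{1180091}\right) = \frac{27930}{1180091}$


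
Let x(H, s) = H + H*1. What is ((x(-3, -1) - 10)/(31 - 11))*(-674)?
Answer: 2696/5 ≈ 539.20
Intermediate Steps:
x(H, s) = 2*H (x(H, s) = H + H = 2*H)
((x(-3, -1) - 10)/(31 - 11))*(-674) = ((2*(-3) - 10)/(31 - 11))*(-674) = ((-6 - 10)/20)*(-674) = -16*1/20*(-674) = -⅘*(-674) = 2696/5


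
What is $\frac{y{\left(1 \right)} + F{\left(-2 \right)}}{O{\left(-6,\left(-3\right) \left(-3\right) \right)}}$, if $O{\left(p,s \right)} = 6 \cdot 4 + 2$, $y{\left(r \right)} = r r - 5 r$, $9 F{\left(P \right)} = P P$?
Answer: $- \frac{16}{117} \approx -0.13675$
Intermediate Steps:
$F{\left(P \right)} = \frac{P^{2}}{9}$ ($F{\left(P \right)} = \frac{P P}{9} = \frac{P^{2}}{9}$)
$y{\left(r \right)} = r^{2} - 5 r$
$O{\left(p,s \right)} = 26$ ($O{\left(p,s \right)} = 24 + 2 = 26$)
$\frac{y{\left(1 \right)} + F{\left(-2 \right)}}{O{\left(-6,\left(-3\right) \left(-3\right) \right)}} = \frac{1 \left(-5 + 1\right) + \frac{\left(-2\right)^{2}}{9}}{26} = \left(1 \left(-4\right) + \frac{1}{9} \cdot 4\right) \frac{1}{26} = \left(-4 + \frac{4}{9}\right) \frac{1}{26} = \left(- \frac{32}{9}\right) \frac{1}{26} = - \frac{16}{117}$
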